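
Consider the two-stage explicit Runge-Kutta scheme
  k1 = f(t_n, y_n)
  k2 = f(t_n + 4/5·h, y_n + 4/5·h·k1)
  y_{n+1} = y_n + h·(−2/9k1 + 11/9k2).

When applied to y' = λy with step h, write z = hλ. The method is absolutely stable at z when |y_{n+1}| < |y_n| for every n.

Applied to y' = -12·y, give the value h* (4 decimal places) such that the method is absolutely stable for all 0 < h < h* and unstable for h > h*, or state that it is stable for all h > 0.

Set f=λy, z=hλ:
  k1=λy_n ⇒ h·k1=z·y_n;  k2=λ(1+4/5z)y_n ⇒ h·k2=z(1+4/5z)y_n
  y_{n+1}/y_n = 1 − 2/9z + 11/9z(1+4/5z) = 1 + z + 44/45z²
  R(z) = 1 + z + 44/45z².

Boundary: |R(x)|=1, x<0.
x=-0.57: |R|=0.7477
R=1: x+44/45x²=0 ⇒ x=−45/44=-1.0227; min R=1−1/(4·44/45)=0.7443>−1
Confirm numerically:
  x=-0.934: |R|=0.91897 <1
  x=-0.821: |R|=0.83806 <1
  x=-0.815: |R|=0.83446 <1
  x=-0.603: |R|=0.75253 <1
  x=-1.385: |R|=1.49060 >1
  x=-1.178: |R|=1.17885 >1
So |R|<1 on (-1.0227, 0).

(-1.0227,0); λ=-12 ⇒ h* = (45/44)/12 = 0.0852.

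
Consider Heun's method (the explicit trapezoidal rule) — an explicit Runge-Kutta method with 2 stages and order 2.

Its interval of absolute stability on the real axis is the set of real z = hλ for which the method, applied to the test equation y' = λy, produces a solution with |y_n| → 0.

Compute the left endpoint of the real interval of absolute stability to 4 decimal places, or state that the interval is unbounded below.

left endpoint -2.0000.

With y'=λy (z=hλ):
  order 2, 2-stage ⇒ R(z)=1+z+z^2/2
  (e.g. R(-0.62)=0.57220, |R|=0.57220)

Find x<0 with |R(x)|<1.
x=-0.62: |R|=0.5722
|R(-1.92)|=0.9232 |R(-1.76)|=0.7888 |R(-0.63)|=0.5684
Bisect:
  x_lo=-2.4317 |R|=1.5249  x_hi=-0.2608 |R|=0.7732
  mid=-1.34626 |R|=0.55995 →hi
  mid=-1.88899 |R|=0.89515 →hi
  mid=-2.16036 |R|=1.17321 →lo
  mid=-2.02467 |R|=1.02498 →lo
  mid=-1.95683 |R|=0.95776 →hi
  mid=-1.99075 |R|=0.99080 →hi
  mid=-2.00771 |R|=1.00774 →lo
  mid=-1.99923 |R|=0.99923 →hi
  ...
  [-2.00003,-1.99990] ⇒ x*=-2.0000
Stable set (-2.0000, 0).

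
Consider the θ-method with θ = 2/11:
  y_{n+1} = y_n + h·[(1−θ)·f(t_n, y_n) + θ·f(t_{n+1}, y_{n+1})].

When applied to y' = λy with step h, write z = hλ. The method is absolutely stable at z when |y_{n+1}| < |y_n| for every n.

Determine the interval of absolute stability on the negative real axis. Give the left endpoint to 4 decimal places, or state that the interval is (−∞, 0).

z∈(-3.1429,0).

Set f=λy, z=hλ:
  y_{n+1} = y_n + z·[9/11·y_n + 2/11·y_{n+1}] ⇒ (1 − 2/11z)y_{n+1} = (1 + 9/11z)y_n
  R(z) = (1 + 9/11z)/(1 − 2/11z).

Boundary: |R(x)|=1, x<0.
x=-1.74: |R|=0.3218
R=−1: 1+9/11x = −1+2/11x ⇒ -7/11x=2 ⇒ x=2/(-7/11)=-3.1429
Confirm numerically:
  x=-2.330: |R|=0.63665 <1
  x=-1.794: |R|=0.35276 <1
  x=-1.305: |R|=0.05474 <1
  x=-3.314: |R|=1.06796 >1
  x=-3.224: |R|=1.03255 >1
Interval (-3.1429, 0).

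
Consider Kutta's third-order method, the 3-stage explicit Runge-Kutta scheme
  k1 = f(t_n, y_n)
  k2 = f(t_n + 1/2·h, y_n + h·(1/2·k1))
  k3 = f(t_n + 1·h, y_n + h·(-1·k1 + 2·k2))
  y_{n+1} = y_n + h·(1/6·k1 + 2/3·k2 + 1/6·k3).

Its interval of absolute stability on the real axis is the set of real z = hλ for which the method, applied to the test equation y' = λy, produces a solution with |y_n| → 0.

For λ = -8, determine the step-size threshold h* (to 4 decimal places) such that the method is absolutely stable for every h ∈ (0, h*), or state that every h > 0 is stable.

On y'=λy, z=hλ:
  order 3, 3-stage ⇒ R(z)=1+z+z^2/2+z^3/6
  (e.g. R(-1.76)=-0.11983, |R|=0.11983)

Solve |R(x)|<1 on ℝ⁻.
x=-1.76: |R|=0.1198
|R(-2.83)|=1.6031 |R(-2.58)|=1.1141 |R(-0.76)|=0.4556
Bisect:
  x_lo=-3.2640 |R|=2.7327  x_hi=-0.3318 |R|=0.7171
  mid=-1.79790 |R|=0.15028 →hi
  mid=-2.53094 |R|=1.03016 →lo
  mid=-2.16442 |R|=0.51201 →hi
  mid=-2.34768 |R|=0.74846 →hi
  mid=-2.43931 |R|=0.88327 →hi
  mid=-2.48512 |R|=0.95516 →hi
  mid=-2.50803 |R|=0.99226 →hi
  ...
  [-2.51286,-2.51268] ⇒ x*=-2.5127
Stable set (-2.5127, 0).

(-2.5127,0); λ=-8 ⇒ h* = 0.3141.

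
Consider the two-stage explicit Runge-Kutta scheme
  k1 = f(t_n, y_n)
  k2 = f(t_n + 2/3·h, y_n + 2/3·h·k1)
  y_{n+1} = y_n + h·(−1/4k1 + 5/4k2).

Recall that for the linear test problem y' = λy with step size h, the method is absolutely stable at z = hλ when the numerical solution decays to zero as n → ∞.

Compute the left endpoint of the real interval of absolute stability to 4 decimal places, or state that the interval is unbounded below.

z* = -1.2000.

With y'=λy (z=hλ):
  k1=λy_n ⇒ h·k1=z·y_n;  k2=λ(1+2/3z)y_n ⇒ h·k2=z(1+2/3z)y_n
  y_{n+1}/y_n = 1 − 1/4z + 5/4z(1+2/3z) = 1 + z + 5/6z²
  R(z) = 1 + z + 5/6z².

Need |R(x)|<1, x<0.
x=-0.6: |R|=0.7000
R=1: x+5/6x²=0 ⇒ x=−6/5=-1.2000; min R=1−1/(4·5/6)=0.7000>−1
Confirm numerically:
  x=-1.143: |R|=0.94571 <1
  x=-0.979: |R|=0.81970 <1
  x=-0.670: |R|=0.70408 <1
  x=-0.648: |R|=0.70192 <1
  x=-1.706: |R|=1.71936 >1
  x=-1.431: |R|=1.27547 >1
Stable set (-1.2000, 0).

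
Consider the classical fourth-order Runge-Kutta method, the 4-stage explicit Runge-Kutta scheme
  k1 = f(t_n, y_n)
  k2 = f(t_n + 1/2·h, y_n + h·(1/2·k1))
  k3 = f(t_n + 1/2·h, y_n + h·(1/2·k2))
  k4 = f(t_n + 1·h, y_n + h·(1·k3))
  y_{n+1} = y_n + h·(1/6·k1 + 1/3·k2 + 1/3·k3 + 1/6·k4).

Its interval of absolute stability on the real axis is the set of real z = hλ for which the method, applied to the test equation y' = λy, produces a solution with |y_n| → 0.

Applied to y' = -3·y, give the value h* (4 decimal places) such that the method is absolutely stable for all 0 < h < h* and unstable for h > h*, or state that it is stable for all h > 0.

(-2.7853,0); λ=-3 ⇒ h* = 0.9284.

Test eqn y'=λy, z=hλ:
  order 4, 4-stage ⇒ R(z)=1+z+z^2/2+z^3/6+z^4/24
  (e.g. R(-0.9)=0.41084, |R|=0.41084)

Solve |R(x)|<1 on ℝ⁻.
x=-0.9: |R|=0.4108
|R(-2.87)|=1.1354 |R(-1.57)|=0.2706 |R(-1.56)|=0.2708
Bisect:
  x_lo=-3.4463 |R|=2.5478  x_hi=-0.2871 |R|=0.7505
  mid=-1.86668 |R|=0.29740 →hi
  mid=-2.65648 |R|=0.82254 →hi
  mid=-3.05138 |R|=1.48111 →lo
  mid=-2.85393 |R|=1.10851 →lo
  mid=-2.75521 |R|=0.95558 →hi
  mid=-2.80457 |R|=1.02945 →lo
  mid=-2.77989 |R|=0.99188 →hi
  ...
  [-2.78548,-2.78529] ⇒ x*=-2.7853
Interval (-2.7853, 0).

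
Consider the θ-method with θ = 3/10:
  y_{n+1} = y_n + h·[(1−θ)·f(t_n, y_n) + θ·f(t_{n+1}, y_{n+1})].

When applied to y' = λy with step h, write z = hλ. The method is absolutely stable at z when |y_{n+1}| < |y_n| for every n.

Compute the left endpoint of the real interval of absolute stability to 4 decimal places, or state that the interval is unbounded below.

With y'=λy (z=hλ):
  y_{n+1} = y_n + z·[7/10·y_n + 3/10·y_{n+1}] ⇒ (1 − 3/10z)y_{n+1} = (1 + 7/10z)y_n
  ⇒ R(z) = (1 + 7/10z)/(1 − 3/10z).

Need |R(x)|<1, x<0.
x=-0.58: |R|=0.5060
R=−1: 1+7/10x = −1+3/10x ⇒ -2/5x=2 ⇒ x=2/(-2/5)=-5.0000
Confirm numerically:
  x=-4.486: |R|=0.91235 <1
  x=-3.812: |R|=0.77832 <1
  x=-3.156: |R|=0.62112 <1
  x=-2.148: |R|=0.30625 <1
  x=-5.381: |R|=1.05829 >1
  x=-5.022: |R|=1.00351 >1
Interval (-5.0000, 0).

left endpoint -5.0000.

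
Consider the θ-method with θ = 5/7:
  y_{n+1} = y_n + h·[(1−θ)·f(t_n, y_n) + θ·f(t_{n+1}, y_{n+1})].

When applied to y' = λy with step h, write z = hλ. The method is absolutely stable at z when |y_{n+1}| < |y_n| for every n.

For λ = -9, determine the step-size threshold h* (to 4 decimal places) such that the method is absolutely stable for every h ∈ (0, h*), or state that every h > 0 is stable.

unbounded; (−∞, 0). Any h>0 works for λ=-9.

Test eqn y'=λy, z=hλ:
  y_{n+1} = y_n + z·[2/7·y_n + 5/7·y_{n+1}] ⇒ (1 − 5/7z)y_{n+1} = (1 + 2/7z)y_n
  Hence R(z) = (1 + 2/7z)/(1 − 5/7z).

Find x<0 with |R(x)|<1.
x=-1.2: |R|=0.3538
x=-2: |R|=0.1765
x=-10: |R|=0.2281
x=-100: |R|=0.3807
θ=5/7≥1/2 ⇒ |1+2/7x|<|1−5/7x| ∀x<0 ⇒ interval (−∞,0).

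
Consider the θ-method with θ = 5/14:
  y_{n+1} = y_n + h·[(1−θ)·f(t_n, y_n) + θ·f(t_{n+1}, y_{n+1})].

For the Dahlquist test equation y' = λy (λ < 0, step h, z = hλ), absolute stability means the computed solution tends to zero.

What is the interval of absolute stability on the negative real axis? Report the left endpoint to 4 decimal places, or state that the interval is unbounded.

(-7.0000, 0).

Set f=λy, z=hλ:
  y_{n+1} = y_n + z·[9/14·y_n + 5/14·y_{n+1}] ⇒ (1 − 5/14z)y_{n+1} = (1 + 9/14z)y_n
  so R(z) = (1 + 9/14z)/(1 − 5/14z).

Need |R(x)|<1, x<0.
x=-0.64: |R|=0.4791
R=−1: 1+9/14x = −1+5/14x ⇒ -2/7x=2 ⇒ x=2/(-2/7)=-7.0000
Confirm numerically:
  x=-6.541: |R|=0.96069 <1
  x=-4.258: |R|=0.68920 <1
  x=-3.961: |R|=0.64041 <1
  x=-7.561: |R|=1.04332 >1
  x=-7.206: |R|=1.01647 >1
  x=-7.058: |R|=1.00471 >1
So |R|<1 on (-7.0000, 0).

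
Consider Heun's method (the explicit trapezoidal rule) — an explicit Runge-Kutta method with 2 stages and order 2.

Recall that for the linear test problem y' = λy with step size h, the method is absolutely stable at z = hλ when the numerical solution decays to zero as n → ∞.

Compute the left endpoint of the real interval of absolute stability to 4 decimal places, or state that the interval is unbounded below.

z* = -2.0000.

On y'=λy, z=hλ:
  order 2, 2-stage ⇒ R(z)=1+z+z^2/2
  (e.g. R(-1.54)=0.64580, |R|=0.64580)

Boundary: |R(x)|=1, x<0.
x=-1.54: |R|=0.6458
|R(-2.26)|=1.2938 |R(-1.37)|=0.5685 |R(-1.21)|=0.5221
Bisect:
  x_lo=-2.5039 |R|=1.6309  x_hi=-0.2789 |R|=0.7600
  mid=-1.39141 |R|=0.57660 →hi
  mid=-1.94767 |R|=0.94904 →hi
  mid=-2.22580 |R|=1.25129 →lo
  mid=-2.08674 |R|=1.09050 →lo
  mid=-2.01720 |R|=1.01735 →lo
  mid=-1.98244 |R|=0.98259 →hi
  mid=-1.99982 |R|=0.99982 →hi
  mid=-2.00851 |R|=1.00855 →lo
  mid=-2.00417 |R|=1.00417 →lo
  mid=-2.00199 |R|=1.00200 →lo
  ...
  [-2.00009,-1.99996] ⇒ x*=-2.0000
Interval (-2.0000, 0).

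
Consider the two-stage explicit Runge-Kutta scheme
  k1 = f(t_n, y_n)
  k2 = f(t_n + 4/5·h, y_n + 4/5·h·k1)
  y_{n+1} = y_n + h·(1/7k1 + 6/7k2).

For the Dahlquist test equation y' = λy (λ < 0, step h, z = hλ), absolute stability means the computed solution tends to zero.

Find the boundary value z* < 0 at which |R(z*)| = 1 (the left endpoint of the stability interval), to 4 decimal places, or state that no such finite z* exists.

On y'=λy, z=hλ:
  k1=λy_n ⇒ h·k1=z·y_n;  k2=λ(1+4/5z)y_n ⇒ h·k2=z(1+4/5z)y_n
  y_{n+1}/y_n = 1 + 1/7z + 6/7z(1+4/5z) = 1 + z + 24/35z²
  Hence R(z) = 1 + z + 24/35z².

Boundary: |R(x)|=1, x<0.
x=-1.79: |R|=1.4071
R=1: x+24/35x²=0 ⇒ x=−35/24=-1.4583; min R=1−1/(4·24/35)=0.6354>−1
Confirm numerically:
  x=-1.375: |R|=0.92143 <1
  x=-1.021: |R|=0.69382 <1
  x=-0.610: |R|=0.64515 <1
  x=-1.958: |R|=1.67087 >1
  x=-1.880: |R|=1.54359 >1
  x=-1.514: |R|=1.05779 >1
Interval (-1.4583, 0).

z* = -1.4583.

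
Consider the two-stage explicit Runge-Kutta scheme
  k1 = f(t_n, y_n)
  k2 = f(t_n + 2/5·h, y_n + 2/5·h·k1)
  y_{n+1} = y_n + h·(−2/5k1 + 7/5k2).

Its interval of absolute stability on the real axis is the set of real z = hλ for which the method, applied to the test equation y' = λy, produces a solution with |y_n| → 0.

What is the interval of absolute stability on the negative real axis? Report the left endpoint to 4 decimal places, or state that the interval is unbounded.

Set f=λy, z=hλ:
  k1=λy_n ⇒ h·k1=z·y_n;  k2=λ(1+2/5z)y_n ⇒ h·k2=z(1+2/5z)y_n
  y_{n+1}/y_n = 1 − 2/5z + 7/5z(1+2/5z) = 1 + z + 14/25z²
  ⇒ R(z) = 1 + z + 14/25z².

Find x<0 with |R(x)|<1.
x=-1.39: |R|=0.6920
R=1: x+14/25x²=0 ⇒ x=−25/14=-1.7857; min R=1−1/(4·14/25)=0.5536>−1
Confirm numerically:
  x=-1.480: |R|=0.74662 <1
  x=-1.451: |R|=0.72802 <1
  x=-1.264: |R|=0.63071 <1
  x=-0.884: |R|=0.55362 <1
  x=-2.150: |R|=1.43860 >1
  x=-2.021: |R|=1.26629 >1
  x=-1.911: |R|=1.13408 >1
Interval (-1.7857, 0).

z∈(-1.7857,0).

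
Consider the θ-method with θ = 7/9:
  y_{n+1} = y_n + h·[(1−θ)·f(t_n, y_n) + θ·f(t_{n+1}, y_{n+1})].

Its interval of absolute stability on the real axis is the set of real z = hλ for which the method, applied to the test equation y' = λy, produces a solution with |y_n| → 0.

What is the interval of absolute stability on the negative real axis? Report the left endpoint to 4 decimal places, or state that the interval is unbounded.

With y'=λy (z=hλ):
  y_{n+1} = y_n + z·[2/9·y_n + 7/9·y_{n+1}] ⇒ (1 − 7/9z)y_{n+1} = (1 + 2/9z)y_n
  R(z) = (1 + 2/9z)/(1 − 7/9z).

Need |R(x)|<1, x<0.
x=-1.37: |R|=0.3367
x=-2: |R|=0.2174
x=-10: |R|=0.1392
x=-100: |R|=0.2694
θ=7/9≥1/2 ⇒ |1+2/9x|<|1−7/9x| ∀x<0 ⇒ unbounded interval.

(−∞, 0) — no finite endpoint.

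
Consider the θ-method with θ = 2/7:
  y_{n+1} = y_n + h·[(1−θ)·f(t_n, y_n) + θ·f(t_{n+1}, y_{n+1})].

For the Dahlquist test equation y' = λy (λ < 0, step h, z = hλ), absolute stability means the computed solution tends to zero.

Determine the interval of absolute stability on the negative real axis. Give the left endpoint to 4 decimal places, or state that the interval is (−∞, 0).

On y'=λy, z=hλ:
  y_{n+1} = y_n + z·[5/7·y_n + 2/7·y_{n+1}] ⇒ (1 − 2/7z)y_{n+1} = (1 + 5/7z)y_n
  so R(z) = (1 + 5/7z)/(1 − 2/7z).

Find x<0 with |R(x)|<1.
x=-1.68: |R|=0.1351
R=−1: 1+5/7x = −1+2/7x ⇒ -3/7x=2 ⇒ x=2/(-3/7)=-4.6667
Confirm numerically:
  x=-4.470: |R|=0.96299 <1
  x=-4.069: |R|=0.88156 <1
  x=-3.623: |R|=0.78022 <1
  x=-2.903: |R|=0.58683 <1
  x=-5.028: |R|=1.06356 >1
  x=-4.708: |R|=1.00755 >1
Stable set (-4.6667, 0).

z∈(-4.6667,0).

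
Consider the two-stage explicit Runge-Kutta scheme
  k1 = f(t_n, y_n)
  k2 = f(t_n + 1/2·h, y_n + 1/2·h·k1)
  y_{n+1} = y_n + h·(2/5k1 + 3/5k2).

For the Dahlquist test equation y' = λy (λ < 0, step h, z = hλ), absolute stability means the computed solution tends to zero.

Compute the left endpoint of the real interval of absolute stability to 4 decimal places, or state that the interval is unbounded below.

Test eqn y'=λy, z=hλ:
  k1=λy_n ⇒ h·k1=z·y_n;  k2=λ(1+1/2z)y_n ⇒ h·k2=z(1+1/2z)y_n
  y_{n+1}/y_n = 1 + 2/5z + 3/5z(1+1/2z) = 1 + z + 3/10z²
  ⇒ R(z) = 1 + z + 3/10z².

Solve |R(x)|<1 on ℝ⁻.
x=-0.31: |R|=0.7188
R=1: x+3/10x²=0 ⇒ x=−10/3=-3.3333; min R=1−1/(4·3/10)=0.1667>−1
Confirm numerically:
  x=-2.435: |R|=0.34377 <1
  x=-1.988: |R|=0.19764 <1
  x=-1.615: |R|=0.16747 <1
  x=-3.726: |R|=1.43892 >1
  x=-3.537: |R|=1.21611 >1
Interval (-3.3333, 0).

z* = -3.3333.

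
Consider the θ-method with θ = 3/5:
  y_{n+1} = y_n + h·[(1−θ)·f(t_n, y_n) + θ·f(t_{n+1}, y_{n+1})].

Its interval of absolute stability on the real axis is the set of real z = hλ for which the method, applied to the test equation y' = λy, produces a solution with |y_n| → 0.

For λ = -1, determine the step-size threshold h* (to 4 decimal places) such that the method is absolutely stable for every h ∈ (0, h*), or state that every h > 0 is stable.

Set f=λy, z=hλ:
  y_{n+1} = y_n + z·[2/5·y_n + 3/5·y_{n+1}] ⇒ (1 − 3/5z)y_{n+1} = (1 + 2/5z)y_n
  so R(z) = (1 + 2/5z)/(1 − 3/5z).

Find x<0 with |R(x)|<1.
x=-1.05: |R|=0.3558
x=-2: |R|=0.0909
x=-10: |R|=0.4286
x=-100: |R|=0.6393
θ=3/5≥1/2 ⇒ |1+2/5x|<|1−3/5x| ∀x<0 ⇒ stable on all of ℝ⁻.

interval (−∞, 0). Any h>0 works for λ=-1.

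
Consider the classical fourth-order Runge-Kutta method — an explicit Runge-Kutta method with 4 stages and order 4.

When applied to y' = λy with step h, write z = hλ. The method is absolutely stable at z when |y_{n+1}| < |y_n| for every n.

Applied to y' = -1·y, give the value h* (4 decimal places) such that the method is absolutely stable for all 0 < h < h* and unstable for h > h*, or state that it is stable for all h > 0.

(-2.7853,0); λ=-1 ⇒ h* = 2.7853.

Set f=λy, z=hλ:
  order 4, 4-stage ⇒ R(z)=1+z+z^2/2+z^3/6+z^4/24
  (e.g. R(-1.79)=0.28392, |R|=0.28392)

Solve |R(x)|<1 on ℝ⁻.
x=-1.79: |R|=0.2839
|R(-2.73)|=0.9198 |R(-1.33)|=0.2927 |R(-0.82)|=0.4431
Bisect:
  x_lo=-3.6215 |R|=3.1871  x_hi=-0.1204 |R|=0.8866
  mid=-1.87094 |R|=0.29830 →hi
  mid=-2.74623 |R|=0.94268 →hi
  mid=-3.18387 |R|=1.78712 →lo
  mid=-2.96505 |R|=1.30661 →lo
  mid=-2.85564 |R|=1.11134 →lo
  mid=-2.80093 |R|=1.02384 →lo
  mid=-2.77358 |R|=0.98248 →hi
  mid=-2.78726 |R|=1.00297 →lo
  mid=-2.78042 |R|=0.99268 →hi
  ...
  [-2.78533,-2.78512] ⇒ x*=-2.7853
So |R|<1 on (-2.7853, 0).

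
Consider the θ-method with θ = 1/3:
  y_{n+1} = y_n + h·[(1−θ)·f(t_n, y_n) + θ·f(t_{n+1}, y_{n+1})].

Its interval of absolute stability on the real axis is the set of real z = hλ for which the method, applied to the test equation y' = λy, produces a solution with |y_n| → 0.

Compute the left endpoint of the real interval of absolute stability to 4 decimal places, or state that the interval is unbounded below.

z* = -6.0000.

Test eqn y'=λy, z=hλ:
  y_{n+1} = y_n + z·[2/3·y_n + 1/3·y_{n+1}] ⇒ (1 − 1/3z)y_{n+1} = (1 + 2/3z)y_n
  ⇒ R(z) = (1 + 2/3z)/(1 − 1/3z).

Need |R(x)|<1, x<0.
x=-1.29: |R|=0.0979
R=−1: 1+2/3x = −1+1/3x ⇒ -1/3x=2 ⇒ x=2/(-1/3)=-6.0000
Confirm numerically:
  x=-5.350: |R|=0.92216 <1
  x=-4.565: |R|=0.81031 <1
  x=-3.658: |R|=0.64824 <1
  x=-6.559: |R|=1.05848 >1
  x=-6.351: |R|=1.03754 >1
  x=-6.282: |R|=1.03038 >1
Stable set (-6.0000, 0).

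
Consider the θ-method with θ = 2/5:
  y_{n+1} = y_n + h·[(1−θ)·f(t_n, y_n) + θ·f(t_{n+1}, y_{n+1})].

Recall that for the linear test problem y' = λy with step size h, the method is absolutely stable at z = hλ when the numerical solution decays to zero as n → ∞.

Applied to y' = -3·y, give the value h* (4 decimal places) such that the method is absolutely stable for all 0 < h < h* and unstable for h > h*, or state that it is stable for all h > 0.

Test eqn y'=λy, z=hλ:
  y_{n+1} = y_n + z·[3/5·y_n + 2/5·y_{n+1}] ⇒ (1 − 2/5z)y_{n+1} = (1 + 3/5z)y_n
  Hence R(z) = (1 + 3/5z)/(1 − 2/5z).

Boundary: |R(x)|=1, x<0.
x=-1.72: |R|=0.0190
R=−1: 1+3/5x = −1+2/5x ⇒ -1/5x=2 ⇒ x=2/(-1/5)=-10.0000
Confirm numerically:
  x=-9.803: |R|=0.99199 <1
  x=-8.233: |R|=0.91768 <1
  x=-7.678: |R|=0.88593 <1
  x=-4.579: |R|=0.61711 <1
  x=-10.483: |R|=1.01860 >1
  x=-10.024: |R|=1.00096 >1
Interval (-10.0000, 0).

(-10.0000,0); λ=-3 ⇒ h* = (10)/3 = 3.3333.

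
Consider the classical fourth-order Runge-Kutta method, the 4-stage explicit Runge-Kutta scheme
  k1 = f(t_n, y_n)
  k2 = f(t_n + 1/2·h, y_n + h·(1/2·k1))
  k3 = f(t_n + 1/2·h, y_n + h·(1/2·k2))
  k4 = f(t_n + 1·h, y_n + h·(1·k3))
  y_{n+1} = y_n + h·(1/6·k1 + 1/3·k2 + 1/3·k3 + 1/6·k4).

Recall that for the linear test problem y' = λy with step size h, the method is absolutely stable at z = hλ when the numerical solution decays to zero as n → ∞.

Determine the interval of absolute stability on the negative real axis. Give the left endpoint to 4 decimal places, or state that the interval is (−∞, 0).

(-2.7853, 0).

On y'=λy, z=hλ:
  order 4, 4-stage ⇒ R(z)=1+z+z^2/2+z^3/6+z^4/24
  (e.g. R(-0.31)=0.73347, |R|=0.73347)

Boundary: |R(x)|=1, x<0.
x=-0.31: |R|=0.7335
|R(-2.41)|=0.5667 |R(-1.47)|=0.2756 |R(-0.86)|=0.4266
Bisect:
  x_lo=-3.3029 |R|=2.1052  x_hi=-0.2642 |R|=0.7678
  mid=-1.78358 |R|=0.28301 →hi
  mid=-2.54325 |R|=0.69233 →hi
  mid=-2.92309 |R|=1.22842 →lo
  mid=-2.73317 |R|=0.92421 →hi
  mid=-2.82813 |R|=1.06652 →lo
  mid=-2.78065 |R|=0.99302 →hi
  mid=-2.80439 |R|=1.02917 →lo
  mid=-2.79252 |R|=1.01095 →lo
  mid=-2.78658 |R|=1.00195 →lo
  ...
  [-2.78547,-2.78529] ⇒ x*=-2.7853
Stable set (-2.7853, 0).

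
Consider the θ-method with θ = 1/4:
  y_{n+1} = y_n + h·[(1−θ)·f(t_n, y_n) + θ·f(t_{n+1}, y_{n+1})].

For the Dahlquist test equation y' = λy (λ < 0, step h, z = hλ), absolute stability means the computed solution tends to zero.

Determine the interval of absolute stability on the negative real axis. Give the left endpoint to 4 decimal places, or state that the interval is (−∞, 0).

z∈(-4.0000,0).

Set f=λy, z=hλ:
  y_{n+1} = y_n + z·[3/4·y_n + 1/4·y_{n+1}] ⇒ (1 − 1/4z)y_{n+1} = (1 + 3/4z)y_n
  Hence R(z) = (1 + 3/4z)/(1 − 1/4z).

Need |R(x)|<1, x<0.
x=-1.59: |R|=0.1377
R=−1: 1+3/4x = −1+1/4x ⇒ -1/2x=2 ⇒ x=2/(-1/2)=-4.0000
Confirm numerically:
  x=-3.326: |R|=0.81600 <1
  x=-2.701: |R|=0.61230 <1
  x=-2.004: |R|=0.33511 <1
  x=-1.953: |R|=0.31228 <1
  x=-4.459: |R|=1.10852 >1
  x=-4.076: |R|=1.01882 >1
So |R|<1 on (-4.0000, 0).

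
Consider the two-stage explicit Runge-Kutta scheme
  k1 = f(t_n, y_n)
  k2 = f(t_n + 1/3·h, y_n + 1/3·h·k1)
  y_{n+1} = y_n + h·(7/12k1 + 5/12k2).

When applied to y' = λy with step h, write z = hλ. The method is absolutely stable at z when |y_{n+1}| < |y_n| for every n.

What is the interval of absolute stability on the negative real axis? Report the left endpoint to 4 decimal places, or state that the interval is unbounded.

(-7.2000, 0).

Set f=λy, z=hλ:
  k1=λy_n ⇒ h·k1=z·y_n;  k2=λ(1+1/3z)y_n ⇒ h·k2=z(1+1/3z)y_n
  y_{n+1}/y_n = 1 + 7/12z + 5/12z(1+1/3z) = 1 + z + 5/36z²
  so R(z) = 1 + z + 5/36z².

Solve |R(x)|<1 on ℝ⁻.
x=-0.36: |R|=0.6580
R=1: x+5/36x²=0 ⇒ x=−36/5=-7.2000; min R=1−1/(4·5/36)=-0.8000>−1
Confirm numerically:
  x=-6.894: |R|=0.70701 <1
  x=-5.560: |R|=0.26644 <1
  x=-4.094: |R|=0.76611 <1
  x=-3.723: |R|=0.79790 <1
  x=-7.620: |R|=1.44450 >1
  x=-7.488: |R|=1.29952 >1
So |R|<1 on (-7.2000, 0).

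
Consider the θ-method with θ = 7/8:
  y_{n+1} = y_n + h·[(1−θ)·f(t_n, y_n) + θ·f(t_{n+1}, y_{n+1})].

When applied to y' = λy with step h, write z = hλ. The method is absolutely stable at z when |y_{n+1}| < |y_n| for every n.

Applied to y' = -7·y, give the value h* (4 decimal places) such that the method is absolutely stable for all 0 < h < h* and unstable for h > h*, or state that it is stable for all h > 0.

(−∞, 0) — no finite endpoint. Any h>0 works for λ=-7.

On y'=λy, z=hλ:
  y_{n+1} = y_n + z·[1/8·y_n + 7/8·y_{n+1}] ⇒ (1 − 7/8z)y_{n+1} = (1 + 1/8z)y_n
  ⇒ R(z) = (1 + 1/8z)/(1 − 7/8z).

Boundary: |R(x)|=1, x<0.
x=-0.89: |R|=0.4996
x=-2: |R|=0.2727
x=-10: |R|=0.0256
x=-100: |R|=0.1299
θ=7/8≥1/2 ⇒ |1+1/8x|<|1−7/8x| ∀x<0 ⇒ unbounded interval.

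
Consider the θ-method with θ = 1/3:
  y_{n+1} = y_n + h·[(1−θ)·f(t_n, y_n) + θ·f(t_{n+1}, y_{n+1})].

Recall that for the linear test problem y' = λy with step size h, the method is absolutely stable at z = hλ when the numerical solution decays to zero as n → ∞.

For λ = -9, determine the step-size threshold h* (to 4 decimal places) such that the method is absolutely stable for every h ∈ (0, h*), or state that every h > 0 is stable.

(-6.0000,0); λ=-9 ⇒ h* = (6)/9 = 0.6667.

On y'=λy, z=hλ:
  y_{n+1} = y_n + z·[2/3·y_n + 1/3·y_{n+1}] ⇒ (1 − 1/3z)y_{n+1} = (1 + 2/3z)y_n
  Hence R(z) = (1 + 2/3z)/(1 − 1/3z).

Solve |R(x)|<1 on ℝ⁻.
x=-1.53: |R|=0.0132
R=−1: 1+2/3x = −1+1/3x ⇒ -1/3x=2 ⇒ x=2/(-1/3)=-6.0000
Confirm numerically:
  x=-4.258: |R|=0.75999 <1
  x=-4.241: |R|=0.75708 <1
  x=-2.584: |R|=0.38825 <1
  x=-6.395: |R|=1.04204 >1
  x=-6.161: |R|=1.01757 >1
  x=-6.040: |R|=1.00442 >1
Stable set (-6.0000, 0).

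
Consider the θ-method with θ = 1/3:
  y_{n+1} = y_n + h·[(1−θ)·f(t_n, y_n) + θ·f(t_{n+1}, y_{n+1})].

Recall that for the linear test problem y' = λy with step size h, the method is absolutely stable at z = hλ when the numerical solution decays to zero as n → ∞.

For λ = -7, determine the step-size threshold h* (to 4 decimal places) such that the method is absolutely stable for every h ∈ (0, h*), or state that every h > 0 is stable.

Set f=λy, z=hλ:
  y_{n+1} = y_n + z·[2/3·y_n + 1/3·y_{n+1}] ⇒ (1 − 1/3z)y_{n+1} = (1 + 2/3z)y_n
  so R(z) = (1 + 2/3z)/(1 − 1/3z).

Find x<0 with |R(x)|<1.
x=-1.53: |R|=0.0132
R=−1: 1+2/3x = −1+1/3x ⇒ -1/3x=2 ⇒ x=2/(-1/3)=-6.0000
Confirm numerically:
  x=-4.769: |R|=0.84155 <1
  x=-4.506: |R|=0.80096 <1
  x=-3.794: |R|=0.67530 <1
  x=-2.724: |R|=0.42767 <1
  x=-6.214: |R|=1.02323 >1
  x=-6.133: |R|=1.01456 >1
Stable set (-6.0000, 0).

(-6.0000,0); λ=-7 ⇒ h* = (6)/7 = 0.8571.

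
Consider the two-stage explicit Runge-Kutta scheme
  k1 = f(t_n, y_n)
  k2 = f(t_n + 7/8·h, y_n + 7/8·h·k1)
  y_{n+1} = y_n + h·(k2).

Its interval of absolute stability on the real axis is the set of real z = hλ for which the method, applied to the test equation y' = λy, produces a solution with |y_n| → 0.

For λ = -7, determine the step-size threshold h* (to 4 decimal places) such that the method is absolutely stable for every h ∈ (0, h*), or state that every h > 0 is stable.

(-1.1429,0); λ=-7 ⇒ h* = (8/7)/7 = 0.1633.

With y'=λy (z=hλ):
  k1=λy_n ⇒ h·k1=z·y_n;  k2=λ(1+7/8z)y_n ⇒ h·k2=z(1+7/8z)y_n
  y_{n+1}/y_n = 1 + z(1+7/8z) = 1 + z + 7/8z²
  so R(z) = 1 + z + 7/8z².

Boundary: |R(x)|=1, x<0.
x=-0.79: |R|=0.7561
R=1: x+7/8x²=0 ⇒ x=−8/7=-1.1429; min R=1−1/(4·7/8)=0.7143>−1
Confirm numerically:
  x=-0.951: |R|=0.84035 <1
  x=-0.611: |R|=0.71566 <1
  x=-0.550: |R|=0.71469 <1
  x=-1.743: |R|=1.91529 >1
  x=-1.351: |R|=1.24605 >1
  x=-1.259: |R|=1.12795 >1
Stable set (-1.1429, 0).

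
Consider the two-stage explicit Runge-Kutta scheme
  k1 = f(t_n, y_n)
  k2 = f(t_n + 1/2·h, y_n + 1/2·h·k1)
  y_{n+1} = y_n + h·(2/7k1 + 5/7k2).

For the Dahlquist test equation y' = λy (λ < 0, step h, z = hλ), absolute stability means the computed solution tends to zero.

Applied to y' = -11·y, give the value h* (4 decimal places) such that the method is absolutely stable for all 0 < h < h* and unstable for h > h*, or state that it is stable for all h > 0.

(-2.8000,0); λ=-11 ⇒ h* = (14/5)/11 = 0.2545.

On y'=λy, z=hλ:
  k1=λy_n ⇒ h·k1=z·y_n;  k2=λ(1+1/2z)y_n ⇒ h·k2=z(1+1/2z)y_n
  y_{n+1}/y_n = 1 + 2/7z + 5/7z(1+1/2z) = 1 + z + 5/14z²
  ⇒ R(z) = 1 + z + 5/14z².

Solve |R(x)|<1 on ℝ⁻.
x=-1.33: |R|=0.3018
R=1: x+5/14x²=0 ⇒ x=−14/5=-2.8000; min R=1−1/(4·5/14)=0.3000>−1
Confirm numerically:
  x=-2.481: |R|=0.71734 <1
  x=-2.057: |R|=0.45416 <1
  x=-1.717: |R|=0.33589 <1
  x=-1.242: |R|=0.30892 <1
  x=-3.207: |R|=1.46616 >1
  x=-3.030: |R|=1.24889 >1
  x=-2.934: |R|=1.14041 >1
So |R|<1 on (-2.8000, 0).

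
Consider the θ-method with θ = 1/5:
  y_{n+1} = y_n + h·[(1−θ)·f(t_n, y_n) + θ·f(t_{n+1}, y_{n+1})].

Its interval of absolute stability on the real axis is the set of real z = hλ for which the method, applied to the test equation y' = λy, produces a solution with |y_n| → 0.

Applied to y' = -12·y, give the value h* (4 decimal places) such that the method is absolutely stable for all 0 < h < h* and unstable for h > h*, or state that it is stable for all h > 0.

(-3.3333,0); λ=-12 ⇒ h* = (10/3)/12 = 0.2778.

With y'=λy (z=hλ):
  y_{n+1} = y_n + z·[4/5·y_n + 1/5·y_{n+1}] ⇒ (1 − 1/5z)y_{n+1} = (1 + 4/5z)y_n
  R(z) = (1 + 4/5z)/(1 − 1/5z).

Solve |R(x)|<1 on ℝ⁻.
x=-0.5: |R|=0.5455
R=−1: 1+4/5x = −1+1/5x ⇒ -3/5x=2 ⇒ x=2/(-3/5)=-3.3333
Confirm numerically:
  x=-2.725: |R|=0.76375 <1
  x=-2.275: |R|=0.56357 <1
  x=-1.711: |R|=0.27477 <1
  x=-3.880: |R|=1.18468 >1
  x=-3.734: |R|=1.13762 >1
So |R|<1 on (-3.3333, 0).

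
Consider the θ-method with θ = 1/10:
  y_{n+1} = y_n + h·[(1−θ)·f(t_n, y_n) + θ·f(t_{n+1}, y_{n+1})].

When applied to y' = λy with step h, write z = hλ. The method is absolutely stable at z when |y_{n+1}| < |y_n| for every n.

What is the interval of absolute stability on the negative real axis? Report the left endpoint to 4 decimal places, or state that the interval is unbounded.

(-2.5000, 0).

On y'=λy, z=hλ:
  y_{n+1} = y_n + z·[9/10·y_n + 1/10·y_{n+1}] ⇒ (1 − 1/10z)y_{n+1} = (1 + 9/10z)y_n
  ⇒ R(z) = (1 + 9/10z)/(1 − 1/10z).

Solve |R(x)|<1 on ℝ⁻.
x=-1.15: |R|=0.0314
R=−1: 1+9/10x = −1+1/10x ⇒ -4/5x=2 ⇒ x=2/(-4/5)=-2.5000
Confirm numerically:
  x=-2.426: |R|=0.95236 <1
  x=-1.591: |R|=0.37262 <1
  x=-1.148: |R|=0.02978 <1
  x=-2.658: |R|=1.09986 >1
  x=-2.596: |R|=1.06097 >1
Stable set (-2.5000, 0).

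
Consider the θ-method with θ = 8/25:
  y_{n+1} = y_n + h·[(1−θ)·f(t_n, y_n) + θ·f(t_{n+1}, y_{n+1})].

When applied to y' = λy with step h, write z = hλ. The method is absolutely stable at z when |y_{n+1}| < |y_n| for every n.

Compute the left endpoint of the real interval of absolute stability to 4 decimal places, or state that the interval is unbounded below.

Set f=λy, z=hλ:
  y_{n+1} = y_n + z·[17/25·y_n + 8/25·y_{n+1}] ⇒ (1 − 8/25z)y_{n+1} = (1 + 17/25z)y_n
  R(z) = (1 + 17/25z)/(1 − 8/25z).

Find x<0 with |R(x)|<1.
x=-0.93: |R|=0.2833
R=−1: 1+17/25x = −1+8/25x ⇒ -9/25x=2 ⇒ x=2/(-9/25)=-5.5556
Confirm numerically:
  x=-4.967: |R|=0.91818 <1
  x=-4.214: |R|=0.79435 <1
  x=-2.521: |R|=0.39535 <1
  x=-2.407: |R|=0.35970 <1
  x=-6.084: |R|=1.06456 >1
  x=-5.707: |R|=1.01929 >1
So |R|<1 on (-5.5556, 0).

left endpoint -5.5556.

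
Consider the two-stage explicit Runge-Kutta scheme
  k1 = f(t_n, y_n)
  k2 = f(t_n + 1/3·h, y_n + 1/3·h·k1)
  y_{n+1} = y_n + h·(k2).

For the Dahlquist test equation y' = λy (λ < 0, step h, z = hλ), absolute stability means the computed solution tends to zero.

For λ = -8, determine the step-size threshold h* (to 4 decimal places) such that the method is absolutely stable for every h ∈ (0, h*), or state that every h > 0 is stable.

(-3.0000,0); λ=-8 ⇒ h* = (3)/8 = 0.3750.

Set f=λy, z=hλ:
  k1=λy_n ⇒ h·k1=z·y_n;  k2=λ(1+1/3z)y_n ⇒ h·k2=z(1+1/3z)y_n
  y_{n+1}/y_n = 1 + z(1+1/3z) = 1 + z + 1/3z²
  so R(z) = 1 + z + 1/3z².

Need |R(x)|<1, x<0.
x=-0.82: |R|=0.4041
R=1: x+1/3x²=0 ⇒ x=−3=-3.0000; min R=1−1/(4·1/3)=0.2500>−1
Confirm numerically:
  x=-2.486: |R|=0.57407 <1
  x=-1.997: |R|=0.33234 <1
  x=-1.954: |R|=0.31871 <1
  x=-3.541: |R|=1.63856 >1
  x=-3.276: |R|=1.30139 >1
Stable set (-3.0000, 0).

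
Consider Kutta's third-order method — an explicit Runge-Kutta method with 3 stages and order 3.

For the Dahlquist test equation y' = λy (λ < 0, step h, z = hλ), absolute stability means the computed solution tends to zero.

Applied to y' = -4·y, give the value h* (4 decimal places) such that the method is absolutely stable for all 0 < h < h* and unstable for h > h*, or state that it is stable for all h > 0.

(-2.5127,0); λ=-4 ⇒ h* = 0.6282.

On y'=λy, z=hλ:
  order 3, 3-stage ⇒ R(z)=1+z+z^2/2+z^3/6
  (e.g. R(-1.69)=-0.06642, |R|=0.06642)

Find x<0 with |R(x)|<1.
x=-1.69: |R|=0.0664
|R(-2.72)|=1.3747 |R(-2.67)|=1.2779 |R(-1.59)|=0.0041
Bisect:
  x_lo=-2.8681 |R|=1.6873  x_hi=-0.2718 |R|=0.7618
  mid=-1.56997 |R|=0.01749 →hi
  mid=-2.21904 |R|=0.57812 →hi
  mid=-2.54358 |R|=1.05142 →lo
  mid=-2.38131 |R|=0.79658 →hi
  mid=-2.46244 |R|=0.91919 →hi
  mid=-2.50301 |R|=0.98407 →hi
  mid=-2.52329 |R|=1.01743 →lo
  mid=-2.51315 |R|=1.00067 →lo
  mid=-2.50808 |R|=0.99235 →hi
  ...
  [-2.51284,-2.51268] ⇒ x*=-2.5127
So |R|<1 on (-2.5127, 0).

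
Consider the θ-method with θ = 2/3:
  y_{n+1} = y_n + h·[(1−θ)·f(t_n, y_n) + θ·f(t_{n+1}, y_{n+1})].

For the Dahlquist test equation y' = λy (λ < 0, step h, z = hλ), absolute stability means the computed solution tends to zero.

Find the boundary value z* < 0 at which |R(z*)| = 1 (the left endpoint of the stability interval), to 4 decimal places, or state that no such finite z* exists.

(−∞, 0) — no finite endpoint.

On y'=λy, z=hλ:
  y_{n+1} = y_n + z·[1/3·y_n + 2/3·y_{n+1}] ⇒ (1 − 2/3z)y_{n+1} = (1 + 1/3z)y_n
  R(z) = (1 + 1/3z)/(1 − 2/3z).

Find x<0 with |R(x)|<1.
x=-0.33: |R|=0.7295
x=-2: |R|=0.1429
x=-10: |R|=0.3043
x=-100: |R|=0.4778
θ=2/3≥1/2 ⇒ |1+1/3x|<|1−2/3x| ∀x<0 ⇒ interval (−∞,0).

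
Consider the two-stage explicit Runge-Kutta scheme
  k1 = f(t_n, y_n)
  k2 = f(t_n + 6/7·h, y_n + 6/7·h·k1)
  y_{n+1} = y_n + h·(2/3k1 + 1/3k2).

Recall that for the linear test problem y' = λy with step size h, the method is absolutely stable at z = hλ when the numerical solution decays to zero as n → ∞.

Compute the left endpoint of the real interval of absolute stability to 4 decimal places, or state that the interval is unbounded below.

Set f=λy, z=hλ:
  k1=λy_n ⇒ h·k1=z·y_n;  k2=λ(1+6/7z)y_n ⇒ h·k2=z(1+6/7z)y_n
  y_{n+1}/y_n = 1 + 2/3z + 1/3z(1+6/7z) = 1 + z + 2/7z²
  ⇒ R(z) = 1 + z + 2/7z².

Boundary: |R(x)|=1, x<0.
x=-1.53: |R|=0.1388
R=1: x+2/7x²=0 ⇒ x=−7/2=-3.5000; min R=1−1/(4·2/7)=0.1250>−1
Confirm numerically:
  x=-3.159: |R|=0.69222 <1
  x=-2.394: |R|=0.24350 <1
  x=-2.039: |R|=0.14886 <1
  x=-1.544: |R|=0.13712 <1
  x=-3.810: |R|=1.33746 >1
  x=-3.564: |R|=1.06517 >1
So |R|<1 on (-3.5000, 0).

left endpoint -3.5000.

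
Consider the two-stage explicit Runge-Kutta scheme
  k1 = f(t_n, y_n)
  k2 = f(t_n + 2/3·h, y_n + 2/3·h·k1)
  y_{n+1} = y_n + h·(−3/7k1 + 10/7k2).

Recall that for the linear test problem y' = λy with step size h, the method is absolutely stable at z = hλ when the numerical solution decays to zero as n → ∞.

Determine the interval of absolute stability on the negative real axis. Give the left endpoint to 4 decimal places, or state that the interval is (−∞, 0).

On y'=λy, z=hλ:
  k1=λy_n ⇒ h·k1=z·y_n;  k2=λ(1+2/3z)y_n ⇒ h·k2=z(1+2/3z)y_n
  y_{n+1}/y_n = 1 − 3/7z + 10/7z(1+2/3z) = 1 + z + 20/21z²
  ⇒ R(z) = 1 + z + 20/21z².

Boundary: |R(x)|=1, x<0.
x=-0.33: |R|=0.7737
R=1: x+20/21x²=0 ⇒ x=−21/20=-1.0500; min R=1−1/(4·20/21)=0.7375>−1
Confirm numerically:
  x=-0.730: |R|=0.77752 <1
  x=-0.665: |R|=0.75617 <1
  x=-0.643: |R|=0.75076 <1
  x=-1.519: |R|=1.67849 >1
  x=-1.420: |R|=1.50038 >1
  x=-1.325: |R|=1.34702 >1
Stable set (-1.0500, 0).

(-1.0500, 0).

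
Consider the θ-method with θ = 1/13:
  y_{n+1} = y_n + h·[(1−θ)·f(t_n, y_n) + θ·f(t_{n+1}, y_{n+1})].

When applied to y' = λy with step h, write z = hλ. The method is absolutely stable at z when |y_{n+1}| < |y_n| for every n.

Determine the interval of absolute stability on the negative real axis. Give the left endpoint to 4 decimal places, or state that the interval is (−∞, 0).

z∈(-2.3636,0).

Test eqn y'=λy, z=hλ:
  y_{n+1} = y_n + z·[12/13·y_n + 1/13·y_{n+1}] ⇒ (1 − 1/13z)y_{n+1} = (1 + 12/13z)y_n
  R(z) = (1 + 12/13z)/(1 − 1/13z).

Solve |R(x)|<1 on ℝ⁻.
x=-1.54: |R|=0.3769
R=−1: 1+12/13x = −1+1/13x ⇒ -11/13x=2 ⇒ x=2/(-11/13)=-2.3636
Confirm numerically:
  x=-2.189: |R|=0.87353 <1
  x=-2.179: |R|=0.86620 <1
  x=-1.984: |R|=0.72130 <1
  x=-1.066: |R|=0.01479 <1
  x=-2.809: |R|=1.30989 >1
  x=-2.742: |R|=1.26439 >1
  x=-2.680: |R|=1.22194 >1
Interval (-2.3636, 0).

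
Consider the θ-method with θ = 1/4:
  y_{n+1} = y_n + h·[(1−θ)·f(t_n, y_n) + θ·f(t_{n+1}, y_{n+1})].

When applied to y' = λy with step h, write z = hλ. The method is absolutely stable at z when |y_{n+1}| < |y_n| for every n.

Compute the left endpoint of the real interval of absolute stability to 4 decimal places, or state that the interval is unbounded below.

Test eqn y'=λy, z=hλ:
  y_{n+1} = y_n + z·[3/4·y_n + 1/4·y_{n+1}] ⇒ (1 − 1/4z)y_{n+1} = (1 + 3/4z)y_n
  ⇒ R(z) = (1 + 3/4z)/(1 − 1/4z).

Boundary: |R(x)|=1, x<0.
x=-1.26: |R|=0.0418
R=−1: 1+3/4x = −1+1/4x ⇒ -1/2x=2 ⇒ x=2/(-1/2)=-4.0000
Confirm numerically:
  x=-3.482: |R|=0.86153 <1
  x=-3.163: |R|=0.76630 <1
  x=-2.549: |R|=0.55688 <1
  x=-2.428: |R|=0.51089 <1
  x=-4.588: |R|=1.13694 >1
  x=-4.086: |R|=1.02127 >1
Interval (-4.0000, 0).

z* = -4.0000.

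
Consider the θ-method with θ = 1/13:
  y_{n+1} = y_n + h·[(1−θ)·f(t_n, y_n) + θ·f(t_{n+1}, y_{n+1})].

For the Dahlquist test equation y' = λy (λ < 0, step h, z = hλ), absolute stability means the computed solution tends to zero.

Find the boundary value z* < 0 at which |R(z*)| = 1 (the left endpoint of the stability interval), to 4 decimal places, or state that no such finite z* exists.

z* = -2.3636.

On y'=λy, z=hλ:
  y_{n+1} = y_n + z·[12/13·y_n + 1/13·y_{n+1}] ⇒ (1 − 1/13z)y_{n+1} = (1 + 12/13z)y_n
  so R(z) = (1 + 12/13z)/(1 − 1/13z).

Find x<0 with |R(x)|<1.
x=-0.37: |R|=0.6402
R=−1: 1+12/13x = −1+1/13x ⇒ -11/13x=2 ⇒ x=2/(-11/13)=-2.3636
Confirm numerically:
  x=-2.197: |R|=0.87938 <1
  x=-2.038: |R|=0.76180 <1
  x=-1.341: |R|=0.21561 <1
  x=-0.967: |R|=0.09995 <1
  x=-2.841: |R|=1.33148 >1
  x=-2.442: |R|=1.05582 >1
  x=-2.401: |R|=1.02669 >1
Interval (-2.3636, 0).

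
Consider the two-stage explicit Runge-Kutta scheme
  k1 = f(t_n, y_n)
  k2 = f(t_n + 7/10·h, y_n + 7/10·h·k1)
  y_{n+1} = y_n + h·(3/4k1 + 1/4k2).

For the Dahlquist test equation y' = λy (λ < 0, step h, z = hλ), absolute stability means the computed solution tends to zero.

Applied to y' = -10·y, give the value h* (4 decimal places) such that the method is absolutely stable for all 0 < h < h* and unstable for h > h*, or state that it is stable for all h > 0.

Test eqn y'=λy, z=hλ:
  k1=λy_n ⇒ h·k1=z·y_n;  k2=λ(1+7/10z)y_n ⇒ h·k2=z(1+7/10z)y_n
  y_{n+1}/y_n = 1 + 3/4z + 1/4z(1+7/10z) = 1 + z + 7/40z²
  R(z) = 1 + z + 7/40z².

Solve |R(x)|<1 on ℝ⁻.
x=-1.25: |R|=0.0234
R=1: x+7/40x²=0 ⇒ x=−40/7=-5.7143; min R=1−1/(4·7/40)=-0.4286>−1
Confirm numerically:
  x=-4.248: |R|=0.09004 <1
  x=-4.237: |R|=0.09537 <1
  x=-4.032: |R|=0.18702 <1
  x=-6.097: |R|=1.40835 >1
  x=-6.042: |R|=1.34651 >1
Stable set (-5.7143, 0).

(-5.7143,0); λ=-10 ⇒ h* = (40/7)/10 = 0.5714.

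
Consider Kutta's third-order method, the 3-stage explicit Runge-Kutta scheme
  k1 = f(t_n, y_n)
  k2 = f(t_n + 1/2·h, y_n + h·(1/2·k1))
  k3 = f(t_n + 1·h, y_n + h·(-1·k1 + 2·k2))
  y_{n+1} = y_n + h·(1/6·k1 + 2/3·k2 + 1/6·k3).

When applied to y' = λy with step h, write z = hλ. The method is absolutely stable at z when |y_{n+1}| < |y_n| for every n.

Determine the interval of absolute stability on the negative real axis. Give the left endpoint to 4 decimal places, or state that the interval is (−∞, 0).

(-2.5127, 0).

Set f=λy, z=hλ:
  order 3, 3-stage ⇒ R(z)=1+z+z^2/2+z^3/6
  (e.g. R(-0.95)=0.35835, |R|=0.35835)

Find x<0 with |R(x)|<1.
x=-0.95: |R|=0.3584
|R(-2.87)|=1.6915 |R(-1.89)|=0.2292 |R(-1.56)|=0.0241
Bisect:
  x_lo=-3.0492 |R|=2.1255  x_hi=-0.1354 |R|=0.8733
  mid=-1.59232 |R|=0.00254 →hi
  mid=-2.32076 |R|=0.71104 →hi
  mid=-2.68499 |R|=1.30649 →lo
  mid=-2.50288 |R|=0.98384 →hi
  mid=-2.59393 |R|=1.13856 →lo
  mid=-2.54840 |R|=1.05960 →lo
  mid=-2.52564 |R|=1.02133 →lo
  mid=-2.51426 |R|=1.00249 →lo
  mid=-2.50857 |R|=0.99314 →hi
  ...
  [-2.51283,-2.51266] ⇒ x*=-2.5127
So |R|<1 on (-2.5127, 0).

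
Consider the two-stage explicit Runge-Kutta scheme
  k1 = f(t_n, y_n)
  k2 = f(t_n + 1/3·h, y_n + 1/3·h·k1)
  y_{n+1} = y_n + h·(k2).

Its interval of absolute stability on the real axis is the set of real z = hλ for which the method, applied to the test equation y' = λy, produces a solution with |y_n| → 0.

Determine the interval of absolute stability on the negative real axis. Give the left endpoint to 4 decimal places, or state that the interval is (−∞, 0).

z∈(-3.0000,0).

Set f=λy, z=hλ:
  k1=λy_n ⇒ h·k1=z·y_n;  k2=λ(1+1/3z)y_n ⇒ h·k2=z(1+1/3z)y_n
  y_{n+1}/y_n = 1 + z(1+1/3z) = 1 + z + 1/3z²
  R(z) = 1 + z + 1/3z².

Boundary: |R(x)|=1, x<0.
x=-1.73: |R|=0.2676
R=1: x+1/3x²=0 ⇒ x=−3=-3.0000; min R=1−1/(4·1/3)=0.2500>−1
Confirm numerically:
  x=-2.534: |R|=0.60639 <1
  x=-1.914: |R|=0.30713 <1
  x=-1.377: |R|=0.25504 <1
  x=-1.228: |R|=0.27466 <1
  x=-3.155: |R|=1.16301 >1
  x=-3.117: |R|=1.12156 >1
So |R|<1 on (-3.0000, 0).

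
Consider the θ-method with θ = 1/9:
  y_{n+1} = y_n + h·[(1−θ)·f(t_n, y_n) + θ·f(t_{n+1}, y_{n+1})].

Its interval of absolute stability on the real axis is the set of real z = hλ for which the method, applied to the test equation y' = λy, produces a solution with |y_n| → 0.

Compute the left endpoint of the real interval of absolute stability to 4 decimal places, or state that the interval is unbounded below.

With y'=λy (z=hλ):
  y_{n+1} = y_n + z·[8/9·y_n + 1/9·y_{n+1}] ⇒ (1 − 1/9z)y_{n+1} = (1 + 8/9z)y_n
  R(z) = (1 + 8/9z)/(1 − 1/9z).

Solve |R(x)|<1 on ℝ⁻.
x=-0.63: |R|=0.4112
R=−1: 1+8/9x = −1+1/9x ⇒ -7/9x=2 ⇒ x=2/(-7/9)=-2.5714
Confirm numerically:
  x=-2.404: |R|=0.89723 <1
  x=-2.394: |R|=0.89100 <1
  x=-1.485: |R|=0.27468 <1
  x=-2.993: |R|=1.24606 >1
  x=-2.622: |R|=1.03046 >1
Stable set (-2.5714, 0).

z* = -2.5714.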